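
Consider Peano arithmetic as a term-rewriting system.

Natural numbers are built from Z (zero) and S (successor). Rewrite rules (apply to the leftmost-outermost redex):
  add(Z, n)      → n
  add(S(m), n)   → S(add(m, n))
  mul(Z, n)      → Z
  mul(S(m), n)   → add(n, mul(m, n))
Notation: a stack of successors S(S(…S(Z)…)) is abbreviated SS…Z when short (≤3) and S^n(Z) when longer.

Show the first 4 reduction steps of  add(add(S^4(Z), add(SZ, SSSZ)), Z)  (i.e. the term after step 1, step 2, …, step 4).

  start: add(add(S^4(Z), add(SZ, SSSZ)), Z)
  step 1: add(S(add(SSSZ, add(SZ, SSSZ))), Z)
  step 2: S(add(add(SSSZ, add(SZ, SSSZ)), Z))
  step 3: S(add(S(add(SSZ, add(SZ, SSSZ))), Z))
  step 4: S(S(add(add(SSZ, add(SZ, SSSZ)), Z)))

Answer: after 4 steps: S(S(add(add(SSZ, add(SZ, SSSZ)), Z)))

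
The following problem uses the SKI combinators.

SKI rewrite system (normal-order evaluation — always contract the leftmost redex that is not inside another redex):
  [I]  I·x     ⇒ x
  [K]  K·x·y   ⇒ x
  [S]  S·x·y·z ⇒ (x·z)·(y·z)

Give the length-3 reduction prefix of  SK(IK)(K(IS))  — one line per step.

  start: SK(IK)(K(IS))
  →1  K(K(IS))(IK(K(IS)))
  →2  K(IS)
  →3  KS

Answer: after 3 steps: KS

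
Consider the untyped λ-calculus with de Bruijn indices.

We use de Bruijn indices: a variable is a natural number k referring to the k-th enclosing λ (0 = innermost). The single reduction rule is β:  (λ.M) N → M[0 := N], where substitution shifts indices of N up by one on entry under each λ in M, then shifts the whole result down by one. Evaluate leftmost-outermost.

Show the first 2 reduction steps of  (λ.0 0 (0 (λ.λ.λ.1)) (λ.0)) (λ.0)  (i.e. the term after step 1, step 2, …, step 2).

Answer: after 2 steps: (λ.0) ((λ.0) (λ.λ.λ.1)) (λ.0)

Reduction:
  start: (λ.0 0 (0 (λ.λ.λ.1)) (λ.0)) (λ.0)
  [1] (λ.0) (λ.0) ((λ.0) (λ.λ.λ.1)) (λ.0)
  [2] (λ.0) ((λ.0) (λ.λ.λ.1)) (λ.0)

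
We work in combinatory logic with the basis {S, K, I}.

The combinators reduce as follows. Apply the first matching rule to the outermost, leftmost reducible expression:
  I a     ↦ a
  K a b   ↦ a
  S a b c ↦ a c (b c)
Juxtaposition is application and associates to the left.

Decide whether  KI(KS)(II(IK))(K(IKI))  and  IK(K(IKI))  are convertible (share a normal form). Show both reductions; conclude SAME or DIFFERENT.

Term A:
  start: KI(KS)(II(IK))(K(IKI))
  [1] I(II(IK))(K(IKI))
  [2] II(IK)(K(IKI))
  [3] I(IK)(K(IKI))
  [4] IK(K(IKI))
  [5] K(K(IKI))
  [6] K(K(KI))

Term B:
  start: IK(K(IKI))
  [1] K(K(IKI))
  [2] K(K(KI))

Answer: SAME — A ⇓ K(K(KI)), B ⇓ K(K(KI))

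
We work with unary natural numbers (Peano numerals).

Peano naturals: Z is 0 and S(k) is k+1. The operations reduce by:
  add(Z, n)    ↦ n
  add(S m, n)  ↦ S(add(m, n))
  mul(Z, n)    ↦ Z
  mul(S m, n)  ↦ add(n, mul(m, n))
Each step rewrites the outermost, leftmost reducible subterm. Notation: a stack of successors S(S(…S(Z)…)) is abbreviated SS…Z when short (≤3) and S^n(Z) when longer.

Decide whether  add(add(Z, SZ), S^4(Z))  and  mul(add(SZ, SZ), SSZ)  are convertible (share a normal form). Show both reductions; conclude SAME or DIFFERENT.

Answer: DIFFERENT — A ⇓ S^5(Z), B ⇓ S^4(Z)

Reduction:
Term A:
  start: add(add(Z, SZ), S^4(Z))
  →1  add(SZ, S^4(Z))
  →2  S(add(Z, S^4(Z)))
  →3  S^5(Z)

Term B:
  start: mul(add(SZ, SZ), SSZ)
  →1  mul(S(add(Z, SZ)), SSZ)
  →2  add(SSZ, mul(add(Z, SZ), SSZ))
  →3  S(add(SZ, mul(add(Z, SZ), SSZ)))
  →4  S(S(add(Z, mul(add(Z, SZ), SSZ))))
  →5  S(S(mul(add(Z, SZ), SSZ)))
  →6  S(S(mul(SZ, SSZ)))
  →7  S(S(add(SSZ, mul(Z, SSZ))))
  →8  S(S(S(add(SZ, mul(Z, SSZ)))))
  →9  S(S(S(S(add(Z, mul(Z, SSZ))))))
  →10  S(S(S(S(mul(Z, SSZ)))))
  →11  S^4(Z)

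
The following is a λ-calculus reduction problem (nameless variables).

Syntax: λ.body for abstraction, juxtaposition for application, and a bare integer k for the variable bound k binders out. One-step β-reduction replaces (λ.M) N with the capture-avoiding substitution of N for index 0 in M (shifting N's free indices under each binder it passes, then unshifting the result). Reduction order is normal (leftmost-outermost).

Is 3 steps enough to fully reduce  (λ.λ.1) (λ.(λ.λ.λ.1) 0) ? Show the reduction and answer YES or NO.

Answer: YES — reaches normal form λ.λ.λ.λ.1 in 2 ≤ 3 steps

Working:
  start: (λ.λ.1) (λ.(λ.λ.λ.1) 0)
  step 1: λ.λ.(λ.λ.λ.1) 0
  step 2: λ.λ.λ.λ.1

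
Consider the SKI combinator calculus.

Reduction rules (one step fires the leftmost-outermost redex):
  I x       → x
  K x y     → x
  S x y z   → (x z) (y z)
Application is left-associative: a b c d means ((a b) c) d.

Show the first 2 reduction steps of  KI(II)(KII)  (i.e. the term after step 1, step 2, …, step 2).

Answer: after 2 steps: KII

Derivation:
  start: KI(II)(KII)
  →1  I(KII)
  →2  KII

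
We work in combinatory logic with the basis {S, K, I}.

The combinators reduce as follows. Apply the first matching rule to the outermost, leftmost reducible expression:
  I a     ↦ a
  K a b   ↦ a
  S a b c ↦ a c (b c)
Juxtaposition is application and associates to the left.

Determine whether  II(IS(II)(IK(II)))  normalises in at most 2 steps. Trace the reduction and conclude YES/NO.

Answer: NO — after 2 steps the term is IS(II)(IK(II)), not yet normal

Derivation:
  start: II(IS(II)(IK(II)))
  →1  I(IS(II)(IK(II)))
  →2  IS(II)(IK(II))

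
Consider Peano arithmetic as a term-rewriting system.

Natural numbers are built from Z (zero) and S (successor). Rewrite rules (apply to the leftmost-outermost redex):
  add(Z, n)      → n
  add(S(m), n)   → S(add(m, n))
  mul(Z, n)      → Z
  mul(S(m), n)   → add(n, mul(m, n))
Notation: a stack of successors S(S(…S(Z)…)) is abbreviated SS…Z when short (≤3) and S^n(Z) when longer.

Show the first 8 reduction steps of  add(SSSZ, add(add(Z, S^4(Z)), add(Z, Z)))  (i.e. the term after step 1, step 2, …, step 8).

  start: add(SSSZ, add(add(Z, S^4(Z)), add(Z, Z)))
  step 1: S(add(SSZ, add(add(Z, S^4(Z)), add(Z, Z))))
  step 2: S(S(add(SZ, add(add(Z, S^4(Z)), add(Z, Z)))))
  step 3: S(S(S(add(Z, add(add(Z, S^4(Z)), add(Z, Z))))))
  step 4: S(S(S(add(add(Z, S^4(Z)), add(Z, Z)))))
  step 5: S(S(S(add(S^4(Z), add(Z, Z)))))
  step 6: S(S(S(S(add(SSSZ, add(Z, Z))))))
  step 7: S(S(S(S(S(add(SSZ, add(Z, Z)))))))
  step 8: S(S(S(S(S(S(add(SZ, add(Z, Z))))))))

Answer: after 8 steps: S(S(S(S(S(S(add(SZ, add(Z, Z))))))))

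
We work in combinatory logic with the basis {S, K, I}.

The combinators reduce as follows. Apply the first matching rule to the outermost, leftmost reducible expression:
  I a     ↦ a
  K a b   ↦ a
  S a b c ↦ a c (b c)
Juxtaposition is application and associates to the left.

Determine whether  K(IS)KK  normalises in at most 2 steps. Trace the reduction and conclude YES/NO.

  start: K(IS)KK
  [1] ISK
  [2] SK

Answer: YES — reaches normal form SK in 2 ≤ 2 steps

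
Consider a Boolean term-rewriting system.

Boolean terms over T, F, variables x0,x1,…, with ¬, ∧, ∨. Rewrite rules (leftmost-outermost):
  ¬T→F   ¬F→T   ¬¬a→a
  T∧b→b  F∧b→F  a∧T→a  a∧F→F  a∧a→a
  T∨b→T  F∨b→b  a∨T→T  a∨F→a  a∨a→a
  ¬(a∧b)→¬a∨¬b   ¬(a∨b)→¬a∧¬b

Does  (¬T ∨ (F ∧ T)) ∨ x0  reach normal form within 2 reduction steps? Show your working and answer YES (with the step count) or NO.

  start: (¬T ∨ (F ∧ T)) ∨ x0
  step 1: (F ∨ (F ∧ T)) ∨ x0
  step 2: (F ∧ T) ∨ x0

Answer: NO — after 2 steps the term is (F ∧ T) ∨ x0, not yet normal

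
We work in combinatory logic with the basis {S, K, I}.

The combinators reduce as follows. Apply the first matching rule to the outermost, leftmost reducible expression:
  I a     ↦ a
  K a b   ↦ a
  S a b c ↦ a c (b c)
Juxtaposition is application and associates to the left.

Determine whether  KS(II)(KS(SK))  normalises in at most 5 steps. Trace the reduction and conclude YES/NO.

  start: KS(II)(KS(SK))
  [1] S(KS(SK))
  [2] SS

Answer: YES — reaches normal form SS in 2 ≤ 5 steps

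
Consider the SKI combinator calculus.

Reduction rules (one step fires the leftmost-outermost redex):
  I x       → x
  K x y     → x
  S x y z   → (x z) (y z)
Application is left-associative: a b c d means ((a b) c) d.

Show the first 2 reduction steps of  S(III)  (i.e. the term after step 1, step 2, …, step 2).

  start: S(III)
  [1] S(II)
  [2] SI

Answer: after 2 steps: SI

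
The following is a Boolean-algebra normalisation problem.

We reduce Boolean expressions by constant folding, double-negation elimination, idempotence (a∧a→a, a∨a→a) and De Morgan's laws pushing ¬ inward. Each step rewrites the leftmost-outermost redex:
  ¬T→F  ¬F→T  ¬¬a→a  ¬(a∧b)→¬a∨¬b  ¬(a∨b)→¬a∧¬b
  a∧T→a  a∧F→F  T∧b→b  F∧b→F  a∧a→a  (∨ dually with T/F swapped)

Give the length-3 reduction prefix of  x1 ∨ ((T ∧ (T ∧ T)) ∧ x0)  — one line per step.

Answer: after 3 steps: x1 ∨ x0

Derivation:
  start: x1 ∨ ((T ∧ (T ∧ T)) ∧ x0)
  [1] x1 ∨ ((T ∧ T) ∧ x0)
  [2] x1 ∨ (T ∧ x0)
  [3] x1 ∨ x0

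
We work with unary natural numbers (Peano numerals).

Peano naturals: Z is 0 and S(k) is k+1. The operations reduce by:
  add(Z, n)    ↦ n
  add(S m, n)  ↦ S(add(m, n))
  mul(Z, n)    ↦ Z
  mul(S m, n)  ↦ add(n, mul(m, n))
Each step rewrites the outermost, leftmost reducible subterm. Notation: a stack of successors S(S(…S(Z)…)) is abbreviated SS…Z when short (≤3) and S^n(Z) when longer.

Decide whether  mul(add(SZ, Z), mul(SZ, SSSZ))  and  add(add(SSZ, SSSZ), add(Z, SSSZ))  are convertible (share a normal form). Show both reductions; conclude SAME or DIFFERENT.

Answer: DIFFERENT — A ⇓ SSSZ, B ⇓ S^8(Z)

Reduction:
Term A:
  start: mul(add(SZ, Z), mul(SZ, SSSZ))
  step 1: mul(S(add(Z, Z)), mul(SZ, SSSZ))
  step 2: add(mul(SZ, SSSZ), mul(add(Z, Z), mul(SZ, SSSZ)))
  step 3: add(add(SSSZ, mul(Z, SSSZ)), mul(add(Z, Z), mul(SZ, SSSZ)))
  step 4: add(S(add(SSZ, mul(Z, SSSZ))), mul(add(Z, Z), mul(SZ, SSSZ)))
  step 5: S(add(add(SSZ, mul(Z, SSSZ)), mul(add(Z, Z), mul(SZ, SSSZ))))
  step 6: S(add(S(add(SZ, mul(Z, SSSZ))), mul(add(Z, Z), mul(SZ, SSSZ))))
  step 7: S(S(add(add(SZ, mul(Z, SSSZ)), mul(add(Z, Z), mul(SZ, SSSZ)))))
  step 8: S(S(add(S(add(Z, mul(Z, SSSZ))), mul(add(Z, Z), mul(SZ, SSSZ)))))
  step 9: S(S(S(add(add(Z, mul(Z, SSSZ)), mul(add(Z, Z), mul(SZ, SSSZ))))))
  step 10: S(S(S(add(mul(Z, SSSZ), mul(add(Z, Z), mul(SZ, SSSZ))))))
  step 11: S(S(S(add(Z, mul(add(Z, Z), mul(SZ, SSSZ))))))
  step 12: S(S(S(mul(add(Z, Z), mul(SZ, SSSZ)))))
  step 13: S(S(S(mul(Z, mul(SZ, SSSZ)))))
  step 14: SSSZ

Term B:
  start: add(add(SSZ, SSSZ), add(Z, SSSZ))
  step 1: add(S(add(SZ, SSSZ)), add(Z, SSSZ))
  step 2: S(add(add(SZ, SSSZ), add(Z, SSSZ)))
  step 3: S(add(S(add(Z, SSSZ)), add(Z, SSSZ)))
  step 4: S(S(add(add(Z, SSSZ), add(Z, SSSZ))))
  step 5: S(S(add(SSSZ, add(Z, SSSZ))))
  step 6: S(S(S(add(SSZ, add(Z, SSSZ)))))
  step 7: S(S(S(S(add(SZ, add(Z, SSSZ))))))
  step 8: S(S(S(S(S(add(Z, add(Z, SSSZ)))))))
  step 9: S(S(S(S(S(add(Z, SSSZ))))))
  step 10: S^8(Z)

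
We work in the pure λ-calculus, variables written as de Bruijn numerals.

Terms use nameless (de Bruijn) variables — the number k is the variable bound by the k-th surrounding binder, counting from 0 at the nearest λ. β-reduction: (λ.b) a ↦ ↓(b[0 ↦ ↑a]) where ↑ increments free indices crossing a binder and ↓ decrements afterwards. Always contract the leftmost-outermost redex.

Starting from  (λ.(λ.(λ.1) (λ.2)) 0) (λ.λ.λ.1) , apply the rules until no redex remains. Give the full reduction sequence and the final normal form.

  start: (λ.(λ.(λ.1) (λ.2)) 0) (λ.λ.λ.1)
  step 1: (λ.(λ.1) (λ.λ.λ.λ.1)) (λ.λ.λ.1)
  step 2: (λ.λ.λ.λ.1) (λ.λ.λ.λ.1)
  step 3: λ.λ.λ.1

Answer: normal form = λ.λ.λ.1  (in 3 steps)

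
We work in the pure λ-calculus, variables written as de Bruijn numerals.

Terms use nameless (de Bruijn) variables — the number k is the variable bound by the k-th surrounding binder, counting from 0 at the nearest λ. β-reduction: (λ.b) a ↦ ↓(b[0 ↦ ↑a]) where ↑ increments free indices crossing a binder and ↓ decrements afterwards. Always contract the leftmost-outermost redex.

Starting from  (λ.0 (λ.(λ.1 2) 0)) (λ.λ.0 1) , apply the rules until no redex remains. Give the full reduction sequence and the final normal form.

  start: (λ.0 (λ.(λ.1 2) 0)) (λ.λ.0 1)
  step 1: (λ.λ.0 1) (λ.(λ.1 (λ.λ.0 1)) 0)
  step 2: λ.0 (λ.(λ.1 (λ.λ.0 1)) 0)
  step 3: λ.0 (λ.0 (λ.λ.0 1))

Answer: normal form = λ.0 (λ.0 (λ.λ.0 1))  (in 3 steps)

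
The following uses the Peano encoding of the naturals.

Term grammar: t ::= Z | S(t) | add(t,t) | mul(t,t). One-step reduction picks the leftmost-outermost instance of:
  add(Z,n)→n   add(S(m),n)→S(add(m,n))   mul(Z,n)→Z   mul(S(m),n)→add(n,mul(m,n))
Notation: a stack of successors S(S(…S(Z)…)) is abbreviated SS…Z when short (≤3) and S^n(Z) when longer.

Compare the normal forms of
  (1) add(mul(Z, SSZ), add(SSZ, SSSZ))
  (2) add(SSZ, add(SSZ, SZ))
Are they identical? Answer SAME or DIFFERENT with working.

Term A:
  start: add(mul(Z, SSZ), add(SSZ, SSSZ))
  [1] add(Z, add(SSZ, SSSZ))
  [2] add(SSZ, SSSZ)
  [3] S(add(SZ, SSSZ))
  [4] S(S(add(Z, SSSZ)))
  [5] S^5(Z)

Term B:
  start: add(SSZ, add(SSZ, SZ))
  [1] S(add(SZ, add(SSZ, SZ)))
  [2] S(S(add(Z, add(SSZ, SZ))))
  [3] S(S(add(SSZ, SZ)))
  [4] S(S(S(add(SZ, SZ))))
  [5] S(S(S(S(add(Z, SZ)))))
  [6] S^5(Z)

Answer: SAME — A ⇓ S^5(Z), B ⇓ S^5(Z)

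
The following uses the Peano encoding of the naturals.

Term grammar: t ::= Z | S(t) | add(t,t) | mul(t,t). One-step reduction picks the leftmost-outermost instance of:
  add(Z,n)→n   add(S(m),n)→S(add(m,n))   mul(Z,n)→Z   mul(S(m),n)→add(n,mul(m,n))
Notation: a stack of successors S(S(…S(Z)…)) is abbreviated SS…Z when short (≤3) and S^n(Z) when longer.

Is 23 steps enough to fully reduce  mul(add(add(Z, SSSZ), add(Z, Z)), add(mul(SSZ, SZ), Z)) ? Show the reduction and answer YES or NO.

  start: mul(add(add(Z, SSSZ), add(Z, Z)), add(mul(SSZ, SZ), Z))
  step 1: mul(add(SSSZ, add(Z, Z)), add(mul(SSZ, SZ), Z))
  step 2: mul(S(add(SSZ, add(Z, Z))), add(mul(SSZ, SZ), Z))
  step 3: add(add(mul(SSZ, SZ), Z), mul(add(SSZ, add(Z, Z)), add(mul(SSZ, SZ), Z)))
  step 4: add(add(add(SZ, mul(SZ, SZ)), Z), mul(add(SSZ, add(Z, Z)), add(mul(SSZ, SZ), Z)))
  step 5: add(add(S(add(Z, mul(SZ, SZ))), Z), mul(add(SSZ, add(Z, Z)), add(mul(SSZ, SZ), Z)))
  step 6: add(S(add(add(Z, mul(SZ, SZ)), Z)), mul(add(SSZ, add(Z, Z)), add(mul(SSZ, SZ), Z)))
  step 7: S(add(add(add(Z, mul(SZ, SZ)), Z), mul(add(SSZ, add(Z, Z)), add(mul(SSZ, SZ), Z))))
  step 8: S(add(add(mul(SZ, SZ), Z), mul(add(SSZ, add(Z, Z)), add(mul(SSZ, SZ), Z))))
  step 9: S(add(add(add(SZ, mul(Z, SZ)), Z), mul(add(SSZ, add(Z, Z)), add(mul(SSZ, SZ), Z))))
  step 10: S(add(add(S(add(Z, mul(Z, SZ))), Z), mul(add(SSZ, add(Z, Z)), add(mul(SSZ, SZ), Z))))
  step 11: S(add(S(add(add(Z, mul(Z, SZ)), Z)), mul(add(SSZ, add(Z, Z)), add(mul(SSZ, SZ), Z))))
  step 12: S(S(add(add(add(Z, mul(Z, SZ)), Z), mul(add(SSZ, add(Z, Z)), add(mul(SSZ, SZ), Z)))))
  step 13: S(S(add(add(mul(Z, SZ), Z), mul(add(SSZ, add(Z, Z)), add(mul(SSZ, SZ), Z)))))
  step 14: S(S(add(add(Z, Z), mul(add(SSZ, add(Z, Z)), add(mul(SSZ, SZ), Z)))))
  step 15: S(S(add(Z, mul(add(SSZ, add(Z, Z)), add(mul(SSZ, SZ), Z)))))
  step 16: S(S(mul(add(SSZ, add(Z, Z)), add(mul(SSZ, SZ), Z))))
  step 17: S(S(mul(S(add(SZ, add(Z, Z))), add(mul(SSZ, SZ), Z))))
  step 18: S(S(add(add(mul(SSZ, SZ), Z), mul(add(SZ, add(Z, Z)), add(mul(SSZ, SZ), Z)))))
  step 19: S(S(add(add(add(SZ, mul(SZ, SZ)), Z), mul(add(SZ, add(Z, Z)), add(mul(SSZ, SZ), Z)))))
  step 20: S(S(add(add(S(add(Z, mul(SZ, SZ))), Z), mul(add(SZ, add(Z, Z)), add(mul(SSZ, SZ), Z)))))
  step 21: S(S(add(S(add(add(Z, mul(SZ, SZ)), Z)), mul(add(SZ, add(Z, Z)), add(mul(SSZ, SZ), Z)))))
  step 22: S(S(S(add(add(add(Z, mul(SZ, SZ)), Z), mul(add(SZ, add(Z, Z)), add(mul(SSZ, SZ), Z))))))
  step 23: S(S(S(add(add(mul(SZ, SZ), Z), mul(add(SZ, add(Z, Z)), add(mul(SSZ, SZ), Z))))))

Answer: NO — after 23 steps the term is S(S(S(add(add(mul(SZ, SZ), Z), mul(add(SZ, add(Z, Z)), add(mul(SSZ, SZ), Z)))))), not yet normal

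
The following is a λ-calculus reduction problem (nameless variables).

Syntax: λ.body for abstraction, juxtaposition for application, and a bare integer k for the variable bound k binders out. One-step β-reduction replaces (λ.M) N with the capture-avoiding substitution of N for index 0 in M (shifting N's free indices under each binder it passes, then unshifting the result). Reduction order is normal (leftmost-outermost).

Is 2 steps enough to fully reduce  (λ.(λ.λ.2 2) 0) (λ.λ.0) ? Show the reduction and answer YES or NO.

  start: (λ.(λ.λ.2 2) 0) (λ.λ.0)
  →1  (λ.λ.(λ.λ.0) (λ.λ.0)) (λ.λ.0)
  →2  λ.(λ.λ.0) (λ.λ.0)

Answer: NO — after 2 steps the term is λ.(λ.λ.0) (λ.λ.0), not yet normal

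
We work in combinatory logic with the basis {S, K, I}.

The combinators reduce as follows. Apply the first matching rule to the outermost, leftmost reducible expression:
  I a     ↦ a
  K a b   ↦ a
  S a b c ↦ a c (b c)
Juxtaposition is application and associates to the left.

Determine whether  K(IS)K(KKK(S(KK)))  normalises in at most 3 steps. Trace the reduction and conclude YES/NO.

  start: K(IS)K(KKK(S(KK)))
  [1] IS(KKK(S(KK)))
  [2] S(KKK(S(KK)))
  [3] S(K(S(KK)))

Answer: YES — reaches normal form S(K(S(KK))) in 3 ≤ 3 steps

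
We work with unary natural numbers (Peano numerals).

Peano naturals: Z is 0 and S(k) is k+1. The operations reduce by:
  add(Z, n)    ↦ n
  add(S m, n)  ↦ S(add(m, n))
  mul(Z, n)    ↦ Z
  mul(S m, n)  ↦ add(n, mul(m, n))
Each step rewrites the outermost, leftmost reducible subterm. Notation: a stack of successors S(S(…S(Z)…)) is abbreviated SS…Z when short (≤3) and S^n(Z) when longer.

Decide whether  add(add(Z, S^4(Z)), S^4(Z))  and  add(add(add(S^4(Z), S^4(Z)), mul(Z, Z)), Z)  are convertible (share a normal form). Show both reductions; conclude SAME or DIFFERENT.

Answer: SAME — A ⇓ S^8(Z), B ⇓ S^8(Z)

Derivation:
Term A:
  start: add(add(Z, S^4(Z)), S^4(Z))
  [1] add(S^4(Z), S^4(Z))
  [2] S(add(SSSZ, S^4(Z)))
  [3] S(S(add(SSZ, S^4(Z))))
  [4] S(S(S(add(SZ, S^4(Z)))))
  [5] S(S(S(S(add(Z, S^4(Z))))))
  [6] S^8(Z)

Term B:
  start: add(add(add(S^4(Z), S^4(Z)), mul(Z, Z)), Z)
  [1] add(add(S(add(SSSZ, S^4(Z))), mul(Z, Z)), Z)
  [2] add(S(add(add(SSSZ, S^4(Z)), mul(Z, Z))), Z)
  [3] S(add(add(add(SSSZ, S^4(Z)), mul(Z, Z)), Z))
  [4] S(add(add(S(add(SSZ, S^4(Z))), mul(Z, Z)), Z))
  [5] S(add(S(add(add(SSZ, S^4(Z)), mul(Z, Z))), Z))
  [6] S(S(add(add(add(SSZ, S^4(Z)), mul(Z, Z)), Z)))
  [7] S(S(add(add(S(add(SZ, S^4(Z))), mul(Z, Z)), Z)))
  [8] S(S(add(S(add(add(SZ, S^4(Z)), mul(Z, Z))), Z)))
  [9] S(S(S(add(add(add(SZ, S^4(Z)), mul(Z, Z)), Z))))
  [10] S(S(S(add(add(S(add(Z, S^4(Z))), mul(Z, Z)), Z))))
  [11] S(S(S(add(S(add(add(Z, S^4(Z)), mul(Z, Z))), Z))))
  [12] S(S(S(S(add(add(add(Z, S^4(Z)), mul(Z, Z)), Z)))))
  [13] S(S(S(S(add(add(S^4(Z), mul(Z, Z)), Z)))))
  [14] S(S(S(S(add(S(add(SSSZ, mul(Z, Z))), Z)))))
  [15] S(S(S(S(S(add(add(SSSZ, mul(Z, Z)), Z))))))
  [16] S(S(S(S(S(add(S(add(SSZ, mul(Z, Z))), Z))))))
  [17] S(S(S(S(S(S(add(add(SSZ, mul(Z, Z)), Z)))))))
  [18] S(S(S(S(S(S(add(S(add(SZ, mul(Z, Z))), Z)))))))
  [19] S(S(S(S(S(S(S(add(add(SZ, mul(Z, Z)), Z))))))))
  [20] S(S(S(S(S(S(S(add(S(add(Z, mul(Z, Z))), Z))))))))
  [21] S(S(S(S(S(S(S(S(add(add(Z, mul(Z, Z)), Z)))))))))
  [22] S(S(S(S(S(S(S(S(add(mul(Z, Z), Z)))))))))
  [23] S(S(S(S(S(S(S(S(add(Z, Z)))))))))
  [24] S^8(Z)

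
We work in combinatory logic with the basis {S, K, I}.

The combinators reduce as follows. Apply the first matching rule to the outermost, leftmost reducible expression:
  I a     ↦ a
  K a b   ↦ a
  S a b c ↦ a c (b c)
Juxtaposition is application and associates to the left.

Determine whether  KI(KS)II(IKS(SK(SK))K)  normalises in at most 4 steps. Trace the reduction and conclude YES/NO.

Answer: NO — after 4 steps the term is IKS(SK(SK))K, not yet normal

Reduction:
  start: KI(KS)II(IKS(SK(SK))K)
  [1] III(IKS(SK(SK))K)
  [2] II(IKS(SK(SK))K)
  [3] I(IKS(SK(SK))K)
  [4] IKS(SK(SK))K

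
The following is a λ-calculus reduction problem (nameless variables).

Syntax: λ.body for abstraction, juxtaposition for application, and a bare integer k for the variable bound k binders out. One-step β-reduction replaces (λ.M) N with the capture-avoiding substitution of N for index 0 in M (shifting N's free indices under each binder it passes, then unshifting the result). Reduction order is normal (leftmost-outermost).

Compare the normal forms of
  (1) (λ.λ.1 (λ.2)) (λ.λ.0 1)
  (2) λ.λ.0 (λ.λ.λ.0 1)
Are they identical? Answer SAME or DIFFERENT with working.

Term A:
  start: (λ.λ.1 (λ.2)) (λ.λ.0 1)
  step 1: λ.(λ.λ.0 1) (λ.λ.λ.0 1)
  step 2: λ.λ.0 (λ.λ.λ.0 1)

Term B:
  start: λ.λ.0 (λ.λ.λ.0 1)

Answer: SAME — A ⇓ λ.λ.0 (λ.λ.λ.0 1), B ⇓ λ.λ.0 (λ.λ.λ.0 1)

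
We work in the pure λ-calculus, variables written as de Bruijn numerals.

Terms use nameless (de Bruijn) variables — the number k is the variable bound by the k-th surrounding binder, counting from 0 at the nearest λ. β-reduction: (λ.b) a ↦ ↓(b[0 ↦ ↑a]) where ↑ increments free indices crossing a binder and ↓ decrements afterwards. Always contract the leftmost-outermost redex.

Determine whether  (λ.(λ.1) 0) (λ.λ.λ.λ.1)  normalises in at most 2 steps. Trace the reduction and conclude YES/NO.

Answer: YES — reaches normal form λ.λ.λ.λ.1 in 2 ≤ 2 steps

Derivation:
  start: (λ.(λ.1) 0) (λ.λ.λ.λ.1)
  [1] (λ.λ.λ.λ.λ.1) (λ.λ.λ.λ.1)
  [2] λ.λ.λ.λ.1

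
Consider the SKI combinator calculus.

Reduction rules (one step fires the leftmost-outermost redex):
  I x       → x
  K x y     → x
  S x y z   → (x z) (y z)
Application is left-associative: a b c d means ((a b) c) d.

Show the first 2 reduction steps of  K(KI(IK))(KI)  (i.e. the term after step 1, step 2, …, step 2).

Answer: after 2 steps: I

Reduction:
  start: K(KI(IK))(KI)
  →1  KI(IK)
  →2  I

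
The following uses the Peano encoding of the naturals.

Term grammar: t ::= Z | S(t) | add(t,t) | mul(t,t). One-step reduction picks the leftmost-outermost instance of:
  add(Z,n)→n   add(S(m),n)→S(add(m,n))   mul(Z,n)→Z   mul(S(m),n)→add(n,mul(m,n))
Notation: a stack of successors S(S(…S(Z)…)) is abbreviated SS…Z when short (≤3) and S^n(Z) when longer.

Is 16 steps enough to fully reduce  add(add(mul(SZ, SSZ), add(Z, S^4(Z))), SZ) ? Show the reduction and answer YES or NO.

Answer: YES — reaches normal form S^7(Z) in 16 ≤ 16 steps

Working:
  start: add(add(mul(SZ, SSZ), add(Z, S^4(Z))), SZ)
  →1  add(add(add(SSZ, mul(Z, SSZ)), add(Z, S^4(Z))), SZ)
  →2  add(add(S(add(SZ, mul(Z, SSZ))), add(Z, S^4(Z))), SZ)
  →3  add(S(add(add(SZ, mul(Z, SSZ)), add(Z, S^4(Z)))), SZ)
  →4  S(add(add(add(SZ, mul(Z, SSZ)), add(Z, S^4(Z))), SZ))
  →5  S(add(add(S(add(Z, mul(Z, SSZ))), add(Z, S^4(Z))), SZ))
  →6  S(add(S(add(add(Z, mul(Z, SSZ)), add(Z, S^4(Z)))), SZ))
  →7  S(S(add(add(add(Z, mul(Z, SSZ)), add(Z, S^4(Z))), SZ)))
  →8  S(S(add(add(mul(Z, SSZ), add(Z, S^4(Z))), SZ)))
  →9  S(S(add(add(Z, add(Z, S^4(Z))), SZ)))
  →10  S(S(add(add(Z, S^4(Z)), SZ)))
  →11  S(S(add(S^4(Z), SZ)))
  →12  S(S(S(add(SSSZ, SZ))))
  →13  S(S(S(S(add(SSZ, SZ)))))
  →14  S(S(S(S(S(add(SZ, SZ))))))
  →15  S(S(S(S(S(S(add(Z, SZ)))))))
  →16  S^7(Z)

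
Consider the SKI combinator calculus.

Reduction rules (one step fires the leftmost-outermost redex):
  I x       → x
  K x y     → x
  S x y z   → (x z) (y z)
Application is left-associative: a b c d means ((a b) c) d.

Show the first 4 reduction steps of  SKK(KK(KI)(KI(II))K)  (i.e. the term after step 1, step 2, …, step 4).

Answer: after 4 steps: KI(II)

Reduction:
  start: SKK(KK(KI)(KI(II))K)
  step 1: K(KK(KI)(KI(II))K)(K(KK(KI)(KI(II))K))
  step 2: KK(KI)(KI(II))K
  step 3: K(KI(II))K
  step 4: KI(II)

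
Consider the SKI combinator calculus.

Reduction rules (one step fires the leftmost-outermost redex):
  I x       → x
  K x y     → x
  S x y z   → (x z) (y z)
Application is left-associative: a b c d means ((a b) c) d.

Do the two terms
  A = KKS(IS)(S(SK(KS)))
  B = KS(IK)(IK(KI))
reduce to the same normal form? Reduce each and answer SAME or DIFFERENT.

Term A:
  start: KKS(IS)(S(SK(KS)))
  [1] K(IS)(S(SK(KS)))
  [2] IS
  [3] S

Term B:
  start: KS(IK)(IK(KI))
  [1] S(IK(KI))
  [2] S(K(KI))

Answer: DIFFERENT — A ⇓ S, B ⇓ S(K(KI))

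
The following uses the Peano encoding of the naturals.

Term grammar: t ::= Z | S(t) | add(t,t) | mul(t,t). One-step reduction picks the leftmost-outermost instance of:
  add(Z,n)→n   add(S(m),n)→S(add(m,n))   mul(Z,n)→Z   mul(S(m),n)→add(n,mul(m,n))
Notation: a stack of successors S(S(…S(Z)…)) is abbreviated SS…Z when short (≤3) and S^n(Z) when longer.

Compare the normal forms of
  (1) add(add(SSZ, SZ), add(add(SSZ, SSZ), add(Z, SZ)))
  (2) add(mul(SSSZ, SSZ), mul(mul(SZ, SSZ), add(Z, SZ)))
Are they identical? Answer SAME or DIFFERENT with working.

Answer: SAME — A ⇓ S^8(Z), B ⇓ S^8(Z)

Working:
Term A:
  start: add(add(SSZ, SZ), add(add(SSZ, SSZ), add(Z, SZ)))
  step 1: add(S(add(SZ, SZ)), add(add(SSZ, SSZ), add(Z, SZ)))
  step 2: S(add(add(SZ, SZ), add(add(SSZ, SSZ), add(Z, SZ))))
  step 3: S(add(S(add(Z, SZ)), add(add(SSZ, SSZ), add(Z, SZ))))
  step 4: S(S(add(add(Z, SZ), add(add(SSZ, SSZ), add(Z, SZ)))))
  step 5: S(S(add(SZ, add(add(SSZ, SSZ), add(Z, SZ)))))
  step 6: S(S(S(add(Z, add(add(SSZ, SSZ), add(Z, SZ))))))
  step 7: S(S(S(add(add(SSZ, SSZ), add(Z, SZ)))))
  step 8: S(S(S(add(S(add(SZ, SSZ)), add(Z, SZ)))))
  step 9: S(S(S(S(add(add(SZ, SSZ), add(Z, SZ))))))
  step 10: S(S(S(S(add(S(add(Z, SSZ)), add(Z, SZ))))))
  step 11: S(S(S(S(S(add(add(Z, SSZ), add(Z, SZ)))))))
  step 12: S(S(S(S(S(add(SSZ, add(Z, SZ)))))))
  step 13: S(S(S(S(S(S(add(SZ, add(Z, SZ))))))))
  step 14: S(S(S(S(S(S(S(add(Z, add(Z, SZ)))))))))
  step 15: S(S(S(S(S(S(S(add(Z, SZ))))))))
  step 16: S^8(Z)

Term B:
  start: add(mul(SSSZ, SSZ), mul(mul(SZ, SSZ), add(Z, SZ)))
  step 1: add(add(SSZ, mul(SSZ, SSZ)), mul(mul(SZ, SSZ), add(Z, SZ)))
  step 2: add(S(add(SZ, mul(SSZ, SSZ))), mul(mul(SZ, SSZ), add(Z, SZ)))
  step 3: S(add(add(SZ, mul(SSZ, SSZ)), mul(mul(SZ, SSZ), add(Z, SZ))))
  step 4: S(add(S(add(Z, mul(SSZ, SSZ))), mul(mul(SZ, SSZ), add(Z, SZ))))
  step 5: S(S(add(add(Z, mul(SSZ, SSZ)), mul(mul(SZ, SSZ), add(Z, SZ)))))
  step 6: S(S(add(mul(SSZ, SSZ), mul(mul(SZ, SSZ), add(Z, SZ)))))
  step 7: S(S(add(add(SSZ, mul(SZ, SSZ)), mul(mul(SZ, SSZ), add(Z, SZ)))))
  step 8: S(S(add(S(add(SZ, mul(SZ, SSZ))), mul(mul(SZ, SSZ), add(Z, SZ)))))
  step 9: S(S(S(add(add(SZ, mul(SZ, SSZ)), mul(mul(SZ, SSZ), add(Z, SZ))))))
  step 10: S(S(S(add(S(add(Z, mul(SZ, SSZ))), mul(mul(SZ, SSZ), add(Z, SZ))))))
  step 11: S(S(S(S(add(add(Z, mul(SZ, SSZ)), mul(mul(SZ, SSZ), add(Z, SZ)))))))
  step 12: S(S(S(S(add(mul(SZ, SSZ), mul(mul(SZ, SSZ), add(Z, SZ)))))))
  step 13: S(S(S(S(add(add(SSZ, mul(Z, SSZ)), mul(mul(SZ, SSZ), add(Z, SZ)))))))
  step 14: S(S(S(S(add(S(add(SZ, mul(Z, SSZ))), mul(mul(SZ, SSZ), add(Z, SZ)))))))
  step 15: S(S(S(S(S(add(add(SZ, mul(Z, SSZ)), mul(mul(SZ, SSZ), add(Z, SZ))))))))
  step 16: S(S(S(S(S(add(S(add(Z, mul(Z, SSZ))), mul(mul(SZ, SSZ), add(Z, SZ))))))))
  step 17: S(S(S(S(S(S(add(add(Z, mul(Z, SSZ)), mul(mul(SZ, SSZ), add(Z, SZ)))))))))
  step 18: S(S(S(S(S(S(add(mul(Z, SSZ), mul(mul(SZ, SSZ), add(Z, SZ)))))))))
  step 19: S(S(S(S(S(S(add(Z, mul(mul(SZ, SSZ), add(Z, SZ)))))))))
  step 20: S(S(S(S(S(S(mul(mul(SZ, SSZ), add(Z, SZ))))))))
  step 21: S(S(S(S(S(S(mul(add(SSZ, mul(Z, SSZ)), add(Z, SZ))))))))
  step 22: S(S(S(S(S(S(mul(S(add(SZ, mul(Z, SSZ))), add(Z, SZ))))))))
  step 23: S(S(S(S(S(S(add(add(Z, SZ), mul(add(SZ, mul(Z, SSZ)), add(Z, SZ)))))))))
  step 24: S(S(S(S(S(S(add(SZ, mul(add(SZ, mul(Z, SSZ)), add(Z, SZ)))))))))
  step 25: S(S(S(S(S(S(S(add(Z, mul(add(SZ, mul(Z, SSZ)), add(Z, SZ))))))))))
  step 26: S(S(S(S(S(S(S(mul(add(SZ, mul(Z, SSZ)), add(Z, SZ)))))))))
  step 27: S(S(S(S(S(S(S(mul(S(add(Z, mul(Z, SSZ))), add(Z, SZ)))))))))
  step 28: S(S(S(S(S(S(S(add(add(Z, SZ), mul(add(Z, mul(Z, SSZ)), add(Z, SZ))))))))))
  step 29: S(S(S(S(S(S(S(add(SZ, mul(add(Z, mul(Z, SSZ)), add(Z, SZ))))))))))
  step 30: S(S(S(S(S(S(S(S(add(Z, mul(add(Z, mul(Z, SSZ)), add(Z, SZ)))))))))))
  step 31: S(S(S(S(S(S(S(S(mul(add(Z, mul(Z, SSZ)), add(Z, SZ))))))))))
  step 32: S(S(S(S(S(S(S(S(mul(mul(Z, SSZ), add(Z, SZ))))))))))
  step 33: S(S(S(S(S(S(S(S(mul(Z, add(Z, SZ))))))))))
  step 34: S^8(Z)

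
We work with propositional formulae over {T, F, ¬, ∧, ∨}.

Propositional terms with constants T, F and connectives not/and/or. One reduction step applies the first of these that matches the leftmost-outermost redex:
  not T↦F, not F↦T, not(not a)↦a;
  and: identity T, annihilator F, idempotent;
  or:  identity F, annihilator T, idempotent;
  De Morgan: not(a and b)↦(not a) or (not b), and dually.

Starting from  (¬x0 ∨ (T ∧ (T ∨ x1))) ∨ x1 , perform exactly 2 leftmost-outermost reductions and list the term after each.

Answer: after 2 steps: (¬x0 ∨ T) ∨ x1

Derivation:
  start: (¬x0 ∨ (T ∧ (T ∨ x1))) ∨ x1
  →1  (¬x0 ∨ (T ∨ x1)) ∨ x1
  →2  (¬x0 ∨ T) ∨ x1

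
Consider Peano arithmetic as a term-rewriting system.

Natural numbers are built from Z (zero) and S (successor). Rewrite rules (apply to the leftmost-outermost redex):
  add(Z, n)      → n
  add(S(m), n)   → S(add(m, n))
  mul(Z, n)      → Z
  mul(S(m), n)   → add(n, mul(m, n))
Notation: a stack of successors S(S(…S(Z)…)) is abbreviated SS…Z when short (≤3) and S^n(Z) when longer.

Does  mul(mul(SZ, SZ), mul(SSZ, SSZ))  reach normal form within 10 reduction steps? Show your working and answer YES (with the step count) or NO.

  start: mul(mul(SZ, SZ), mul(SSZ, SSZ))
  [1] mul(add(SZ, mul(Z, SZ)), mul(SSZ, SSZ))
  [2] mul(S(add(Z, mul(Z, SZ))), mul(SSZ, SSZ))
  [3] add(mul(SSZ, SSZ), mul(add(Z, mul(Z, SZ)), mul(SSZ, SSZ)))
  [4] add(add(SSZ, mul(SZ, SSZ)), mul(add(Z, mul(Z, SZ)), mul(SSZ, SSZ)))
  [5] add(S(add(SZ, mul(SZ, SSZ))), mul(add(Z, mul(Z, SZ)), mul(SSZ, SSZ)))
  [6] S(add(add(SZ, mul(SZ, SSZ)), mul(add(Z, mul(Z, SZ)), mul(SSZ, SSZ))))
  [7] S(add(S(add(Z, mul(SZ, SSZ))), mul(add(Z, mul(Z, SZ)), mul(SSZ, SSZ))))
  [8] S(S(add(add(Z, mul(SZ, SSZ)), mul(add(Z, mul(Z, SZ)), mul(SSZ, SSZ)))))
  [9] S(S(add(mul(SZ, SSZ), mul(add(Z, mul(Z, SZ)), mul(SSZ, SSZ)))))
  [10] S(S(add(add(SSZ, mul(Z, SSZ)), mul(add(Z, mul(Z, SZ)), mul(SSZ, SSZ)))))

Answer: NO — after 10 steps the term is S(S(add(add(SSZ, mul(Z, SSZ)), mul(add(Z, mul(Z, SZ)), mul(SSZ, SSZ))))), not yet normal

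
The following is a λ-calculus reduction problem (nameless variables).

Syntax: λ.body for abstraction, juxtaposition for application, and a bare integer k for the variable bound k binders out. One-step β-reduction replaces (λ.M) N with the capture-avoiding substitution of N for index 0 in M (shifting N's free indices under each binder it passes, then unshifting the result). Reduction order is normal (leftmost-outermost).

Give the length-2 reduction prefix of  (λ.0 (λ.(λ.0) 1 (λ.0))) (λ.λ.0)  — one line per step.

Answer: after 2 steps: λ.0

Working:
  start: (λ.0 (λ.(λ.0) 1 (λ.0))) (λ.λ.0)
  →1  (λ.λ.0) (λ.(λ.0) (λ.λ.0) (λ.0))
  →2  λ.0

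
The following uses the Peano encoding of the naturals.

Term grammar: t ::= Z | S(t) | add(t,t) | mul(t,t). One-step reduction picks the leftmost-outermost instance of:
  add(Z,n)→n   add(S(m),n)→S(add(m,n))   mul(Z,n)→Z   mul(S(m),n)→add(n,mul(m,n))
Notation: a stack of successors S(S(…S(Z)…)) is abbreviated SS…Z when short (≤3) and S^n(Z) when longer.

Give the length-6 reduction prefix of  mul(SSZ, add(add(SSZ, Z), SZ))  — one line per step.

Answer: after 6 steps: S(add(S(add(add(Z, Z), SZ)), mul(SZ, add(add(SSZ, Z), SZ))))

Reduction:
  start: mul(SSZ, add(add(SSZ, Z), SZ))
  [1] add(add(add(SSZ, Z), SZ), mul(SZ, add(add(SSZ, Z), SZ)))
  [2] add(add(S(add(SZ, Z)), SZ), mul(SZ, add(add(SSZ, Z), SZ)))
  [3] add(S(add(add(SZ, Z), SZ)), mul(SZ, add(add(SSZ, Z), SZ)))
  [4] S(add(add(add(SZ, Z), SZ), mul(SZ, add(add(SSZ, Z), SZ))))
  [5] S(add(add(S(add(Z, Z)), SZ), mul(SZ, add(add(SSZ, Z), SZ))))
  [6] S(add(S(add(add(Z, Z), SZ)), mul(SZ, add(add(SSZ, Z), SZ))))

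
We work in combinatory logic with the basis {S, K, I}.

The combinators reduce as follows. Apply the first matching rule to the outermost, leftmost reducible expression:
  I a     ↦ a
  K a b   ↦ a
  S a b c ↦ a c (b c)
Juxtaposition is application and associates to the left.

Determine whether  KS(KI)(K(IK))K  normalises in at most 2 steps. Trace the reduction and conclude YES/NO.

Answer: YES — reaches normal form S(KK)K in 2 ≤ 2 steps

Derivation:
  start: KS(KI)(K(IK))K
  [1] S(K(IK))K
  [2] S(KK)K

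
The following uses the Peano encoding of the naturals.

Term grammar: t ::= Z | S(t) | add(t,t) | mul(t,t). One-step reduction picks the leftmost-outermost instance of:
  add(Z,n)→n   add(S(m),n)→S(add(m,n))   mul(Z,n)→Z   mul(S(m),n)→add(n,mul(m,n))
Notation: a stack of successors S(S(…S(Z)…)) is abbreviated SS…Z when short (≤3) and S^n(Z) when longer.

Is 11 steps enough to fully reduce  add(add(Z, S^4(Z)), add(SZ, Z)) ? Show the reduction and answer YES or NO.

Answer: YES — reaches normal form S^5(Z) in 8 ≤ 11 steps

Derivation:
  start: add(add(Z, S^4(Z)), add(SZ, Z))
  [1] add(S^4(Z), add(SZ, Z))
  [2] S(add(SSSZ, add(SZ, Z)))
  [3] S(S(add(SSZ, add(SZ, Z))))
  [4] S(S(S(add(SZ, add(SZ, Z)))))
  [5] S(S(S(S(add(Z, add(SZ, Z))))))
  [6] S(S(S(S(add(SZ, Z)))))
  [7] S(S(S(S(S(add(Z, Z))))))
  [8] S^5(Z)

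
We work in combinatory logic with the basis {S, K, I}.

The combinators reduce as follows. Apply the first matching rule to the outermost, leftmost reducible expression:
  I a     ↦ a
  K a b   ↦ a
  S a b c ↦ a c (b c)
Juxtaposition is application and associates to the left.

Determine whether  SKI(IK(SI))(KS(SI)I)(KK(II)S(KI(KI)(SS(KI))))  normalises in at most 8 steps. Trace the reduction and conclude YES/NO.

  start: SKI(IK(SI))(KS(SI)I)(KK(II)S(KI(KI)(SS(KI))))
  step 1: K(IK(SI))(I(IK(SI)))(KS(SI)I)(KK(II)S(KI(KI)(SS(KI))))
  step 2: IK(SI)(KS(SI)I)(KK(II)S(KI(KI)(SS(KI))))
  step 3: K(SI)(KS(SI)I)(KK(II)S(KI(KI)(SS(KI))))
  step 4: SI(KK(II)S(KI(KI)(SS(KI))))
  step 5: SI(KS(KI(KI)(SS(KI))))
  step 6: SIS

Answer: YES — reaches normal form SIS in 6 ≤ 8 steps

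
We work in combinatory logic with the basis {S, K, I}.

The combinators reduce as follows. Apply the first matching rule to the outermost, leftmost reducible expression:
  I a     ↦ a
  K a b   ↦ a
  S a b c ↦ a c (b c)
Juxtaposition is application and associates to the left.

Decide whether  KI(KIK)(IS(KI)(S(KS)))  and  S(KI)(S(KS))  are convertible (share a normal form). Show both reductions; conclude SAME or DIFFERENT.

Answer: SAME — A ⇓ S(KI)(S(KS)), B ⇓ S(KI)(S(KS))

Reduction:
Term A:
  start: KI(KIK)(IS(KI)(S(KS)))
  [1] I(IS(KI)(S(KS)))
  [2] IS(KI)(S(KS))
  [3] S(KI)(S(KS))

Term B:
  start: S(KI)(S(KS))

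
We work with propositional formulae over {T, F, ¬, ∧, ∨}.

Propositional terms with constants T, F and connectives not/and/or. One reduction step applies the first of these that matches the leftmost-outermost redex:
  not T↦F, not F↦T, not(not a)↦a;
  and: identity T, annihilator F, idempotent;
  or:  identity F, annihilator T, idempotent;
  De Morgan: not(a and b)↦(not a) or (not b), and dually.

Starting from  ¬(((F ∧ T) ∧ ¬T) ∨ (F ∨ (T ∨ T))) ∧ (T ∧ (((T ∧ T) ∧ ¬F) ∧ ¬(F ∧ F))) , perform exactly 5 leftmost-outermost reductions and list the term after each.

Answer: after 5 steps: ((T ∨ ¬¬T) ∧ ¬(F ∨ (T ∨ T))) ∧ (T ∧ (((T ∧ T) ∧ ¬F) ∧ ¬(F ∧ F)))

Reduction:
  start: ¬(((F ∧ T) ∧ ¬T) ∨ (F ∨ (T ∨ T))) ∧ (T ∧ (((T ∧ T) ∧ ¬F) ∧ ¬(F ∧ F)))
  step 1: (¬((F ∧ T) ∧ ¬T) ∧ ¬(F ∨ (T ∨ T))) ∧ (T ∧ (((T ∧ T) ∧ ¬F) ∧ ¬(F ∧ F)))
  step 2: ((¬(F ∧ T) ∨ ¬¬T) ∧ ¬(F ∨ (T ∨ T))) ∧ (T ∧ (((T ∧ T) ∧ ¬F) ∧ ¬(F ∧ F)))
  step 3: (((¬F ∨ ¬T) ∨ ¬¬T) ∧ ¬(F ∨ (T ∨ T))) ∧ (T ∧ (((T ∧ T) ∧ ¬F) ∧ ¬(F ∧ F)))
  step 4: (((T ∨ ¬T) ∨ ¬¬T) ∧ ¬(F ∨ (T ∨ T))) ∧ (T ∧ (((T ∧ T) ∧ ¬F) ∧ ¬(F ∧ F)))
  step 5: ((T ∨ ¬¬T) ∧ ¬(F ∨ (T ∨ T))) ∧ (T ∧ (((T ∧ T) ∧ ¬F) ∧ ¬(F ∧ F)))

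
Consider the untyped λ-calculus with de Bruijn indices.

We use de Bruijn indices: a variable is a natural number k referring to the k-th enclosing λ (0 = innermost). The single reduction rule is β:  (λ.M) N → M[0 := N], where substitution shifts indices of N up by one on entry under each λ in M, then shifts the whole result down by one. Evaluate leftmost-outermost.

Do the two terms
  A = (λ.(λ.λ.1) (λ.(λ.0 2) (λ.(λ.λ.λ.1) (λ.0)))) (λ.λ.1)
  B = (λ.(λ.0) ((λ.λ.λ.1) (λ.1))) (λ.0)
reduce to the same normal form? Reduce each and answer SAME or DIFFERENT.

Term A:
  start: (λ.(λ.λ.1) (λ.(λ.0 2) (λ.(λ.λ.λ.1) (λ.0)))) (λ.λ.1)
  [1] (λ.λ.1) (λ.(λ.0 (λ.λ.1)) (λ.(λ.λ.λ.1) (λ.0)))
  [2] λ.λ.(λ.0 (λ.λ.1)) (λ.(λ.λ.λ.1) (λ.0))
  [3] λ.λ.(λ.(λ.λ.λ.1) (λ.0)) (λ.λ.1)
  [4] λ.λ.(λ.λ.λ.1) (λ.0)
  [5] λ.λ.λ.λ.1

Term B:
  start: (λ.(λ.0) ((λ.λ.λ.1) (λ.1))) (λ.0)
  [1] (λ.0) ((λ.λ.λ.1) (λ.λ.0))
  [2] (λ.λ.λ.1) (λ.λ.0)
  [3] λ.λ.1

Answer: DIFFERENT — A ⇓ λ.λ.λ.λ.1, B ⇓ λ.λ.1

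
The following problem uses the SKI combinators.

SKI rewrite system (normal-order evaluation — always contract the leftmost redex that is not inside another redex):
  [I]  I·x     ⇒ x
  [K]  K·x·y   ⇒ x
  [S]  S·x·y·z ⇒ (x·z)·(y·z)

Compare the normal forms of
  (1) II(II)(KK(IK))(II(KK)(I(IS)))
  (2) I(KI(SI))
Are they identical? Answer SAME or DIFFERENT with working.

Term A:
  start: II(II)(KK(IK))(II(KK)(I(IS)))
  [1] I(II)(KK(IK))(II(KK)(I(IS)))
  [2] II(KK(IK))(II(KK)(I(IS)))
  [3] I(KK(IK))(II(KK)(I(IS)))
  [4] KK(IK)(II(KK)(I(IS)))
  [5] K(II(KK)(I(IS)))
  [6] K(I(KK)(I(IS)))
  [7] K(KK(I(IS)))
  [8] KK

Term B:
  start: I(KI(SI))
  [1] KI(SI)
  [2] I

Answer: DIFFERENT — A ⇓ KK, B ⇓ I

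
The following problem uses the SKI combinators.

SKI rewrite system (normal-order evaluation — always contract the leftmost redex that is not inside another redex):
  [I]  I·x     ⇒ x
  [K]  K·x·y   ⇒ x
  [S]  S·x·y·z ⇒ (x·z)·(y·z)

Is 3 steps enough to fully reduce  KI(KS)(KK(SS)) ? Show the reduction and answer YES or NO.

  start: KI(KS)(KK(SS))
  →1  I(KK(SS))
  →2  KK(SS)
  →3  K

Answer: YES — reaches normal form K in 3 ≤ 3 steps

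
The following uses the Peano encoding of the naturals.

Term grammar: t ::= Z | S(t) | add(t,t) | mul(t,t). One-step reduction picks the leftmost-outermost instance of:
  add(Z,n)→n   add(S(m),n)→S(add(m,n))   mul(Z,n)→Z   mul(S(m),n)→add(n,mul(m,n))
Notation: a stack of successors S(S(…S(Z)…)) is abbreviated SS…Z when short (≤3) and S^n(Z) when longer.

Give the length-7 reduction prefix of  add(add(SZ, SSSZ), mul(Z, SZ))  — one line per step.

  start: add(add(SZ, SSSZ), mul(Z, SZ))
  →1  add(S(add(Z, SSSZ)), mul(Z, SZ))
  →2  S(add(add(Z, SSSZ), mul(Z, SZ)))
  →3  S(add(SSSZ, mul(Z, SZ)))
  →4  S(S(add(SSZ, mul(Z, SZ))))
  →5  S(S(S(add(SZ, mul(Z, SZ)))))
  →6  S(S(S(S(add(Z, mul(Z, SZ))))))
  →7  S(S(S(S(mul(Z, SZ)))))

Answer: after 7 steps: S(S(S(S(mul(Z, SZ)))))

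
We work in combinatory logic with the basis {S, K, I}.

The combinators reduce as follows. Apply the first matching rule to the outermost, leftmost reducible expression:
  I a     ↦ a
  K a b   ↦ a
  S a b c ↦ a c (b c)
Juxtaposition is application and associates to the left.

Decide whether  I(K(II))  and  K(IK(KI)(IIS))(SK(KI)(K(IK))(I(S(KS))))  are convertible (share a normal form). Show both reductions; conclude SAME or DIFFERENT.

Answer: SAME — A ⇓ KI, B ⇓ KI

Working:
Term A:
  start: I(K(II))
  [1] K(II)
  [2] KI

Term B:
  start: K(IK(KI)(IIS))(SK(KI)(K(IK))(I(S(KS))))
  [1] IK(KI)(IIS)
  [2] K(KI)(IIS)
  [3] KI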